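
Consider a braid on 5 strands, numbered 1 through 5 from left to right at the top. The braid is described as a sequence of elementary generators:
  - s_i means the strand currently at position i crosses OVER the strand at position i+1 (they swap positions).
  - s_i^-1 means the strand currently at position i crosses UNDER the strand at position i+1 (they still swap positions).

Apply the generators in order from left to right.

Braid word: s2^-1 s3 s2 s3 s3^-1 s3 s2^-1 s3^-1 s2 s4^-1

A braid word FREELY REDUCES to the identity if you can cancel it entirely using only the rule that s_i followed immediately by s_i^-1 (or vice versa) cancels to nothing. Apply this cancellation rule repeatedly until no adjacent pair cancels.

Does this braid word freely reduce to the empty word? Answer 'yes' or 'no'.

Answer: no

Derivation:
Gen 1 (s2^-1): push. Stack: [s2^-1]
Gen 2 (s3): push. Stack: [s2^-1 s3]
Gen 3 (s2): push. Stack: [s2^-1 s3 s2]
Gen 4 (s3): push. Stack: [s2^-1 s3 s2 s3]
Gen 5 (s3^-1): cancels prior s3. Stack: [s2^-1 s3 s2]
Gen 6 (s3): push. Stack: [s2^-1 s3 s2 s3]
Gen 7 (s2^-1): push. Stack: [s2^-1 s3 s2 s3 s2^-1]
Gen 8 (s3^-1): push. Stack: [s2^-1 s3 s2 s3 s2^-1 s3^-1]
Gen 9 (s2): push. Stack: [s2^-1 s3 s2 s3 s2^-1 s3^-1 s2]
Gen 10 (s4^-1): push. Stack: [s2^-1 s3 s2 s3 s2^-1 s3^-1 s2 s4^-1]
Reduced word: s2^-1 s3 s2 s3 s2^-1 s3^-1 s2 s4^-1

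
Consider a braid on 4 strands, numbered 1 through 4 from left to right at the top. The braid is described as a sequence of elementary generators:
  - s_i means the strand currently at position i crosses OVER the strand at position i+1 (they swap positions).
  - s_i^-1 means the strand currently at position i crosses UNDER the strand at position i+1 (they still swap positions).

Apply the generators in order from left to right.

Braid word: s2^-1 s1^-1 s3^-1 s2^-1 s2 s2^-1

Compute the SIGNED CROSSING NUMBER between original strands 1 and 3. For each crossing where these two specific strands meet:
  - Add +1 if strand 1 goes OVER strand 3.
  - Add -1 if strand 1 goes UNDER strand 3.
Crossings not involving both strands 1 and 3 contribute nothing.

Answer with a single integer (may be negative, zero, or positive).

Gen 1: crossing 2x3. Both 1&3? no. Sum: 0
Gen 2: 1 under 3. Both 1&3? yes. Contrib: -1. Sum: -1
Gen 3: crossing 2x4. Both 1&3? no. Sum: -1
Gen 4: crossing 1x4. Both 1&3? no. Sum: -1
Gen 5: crossing 4x1. Both 1&3? no. Sum: -1
Gen 6: crossing 1x4. Both 1&3? no. Sum: -1

Answer: -1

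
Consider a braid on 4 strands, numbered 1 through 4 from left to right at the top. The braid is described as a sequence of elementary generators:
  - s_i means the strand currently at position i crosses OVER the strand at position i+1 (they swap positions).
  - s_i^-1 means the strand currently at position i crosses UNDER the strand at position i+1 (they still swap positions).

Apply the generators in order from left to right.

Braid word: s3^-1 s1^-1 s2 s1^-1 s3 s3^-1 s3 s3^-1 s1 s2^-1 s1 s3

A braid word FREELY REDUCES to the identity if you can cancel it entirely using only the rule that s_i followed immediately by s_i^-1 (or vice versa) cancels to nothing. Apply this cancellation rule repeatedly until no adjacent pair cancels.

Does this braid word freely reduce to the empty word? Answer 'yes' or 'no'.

Gen 1 (s3^-1): push. Stack: [s3^-1]
Gen 2 (s1^-1): push. Stack: [s3^-1 s1^-1]
Gen 3 (s2): push. Stack: [s3^-1 s1^-1 s2]
Gen 4 (s1^-1): push. Stack: [s3^-1 s1^-1 s2 s1^-1]
Gen 5 (s3): push. Stack: [s3^-1 s1^-1 s2 s1^-1 s3]
Gen 6 (s3^-1): cancels prior s3. Stack: [s3^-1 s1^-1 s2 s1^-1]
Gen 7 (s3): push. Stack: [s3^-1 s1^-1 s2 s1^-1 s3]
Gen 8 (s3^-1): cancels prior s3. Stack: [s3^-1 s1^-1 s2 s1^-1]
Gen 9 (s1): cancels prior s1^-1. Stack: [s3^-1 s1^-1 s2]
Gen 10 (s2^-1): cancels prior s2. Stack: [s3^-1 s1^-1]
Gen 11 (s1): cancels prior s1^-1. Stack: [s3^-1]
Gen 12 (s3): cancels prior s3^-1. Stack: []
Reduced word: (empty)

Answer: yes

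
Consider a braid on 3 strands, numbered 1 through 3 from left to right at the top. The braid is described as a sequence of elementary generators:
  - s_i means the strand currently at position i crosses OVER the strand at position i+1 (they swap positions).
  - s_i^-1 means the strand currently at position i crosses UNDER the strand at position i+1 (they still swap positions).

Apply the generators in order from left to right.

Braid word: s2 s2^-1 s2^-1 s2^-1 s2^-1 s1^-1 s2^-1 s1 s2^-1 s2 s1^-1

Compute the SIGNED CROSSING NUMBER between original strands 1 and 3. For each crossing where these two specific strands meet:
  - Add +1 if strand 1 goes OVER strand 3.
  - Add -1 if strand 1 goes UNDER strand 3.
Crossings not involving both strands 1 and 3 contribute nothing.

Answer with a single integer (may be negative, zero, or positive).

Gen 1: crossing 2x3. Both 1&3? no. Sum: 0
Gen 2: crossing 3x2. Both 1&3? no. Sum: 0
Gen 3: crossing 2x3. Both 1&3? no. Sum: 0
Gen 4: crossing 3x2. Both 1&3? no. Sum: 0
Gen 5: crossing 2x3. Both 1&3? no. Sum: 0
Gen 6: 1 under 3. Both 1&3? yes. Contrib: -1. Sum: -1
Gen 7: crossing 1x2. Both 1&3? no. Sum: -1
Gen 8: crossing 3x2. Both 1&3? no. Sum: -1
Gen 9: 3 under 1. Both 1&3? yes. Contrib: +1. Sum: 0
Gen 10: 1 over 3. Both 1&3? yes. Contrib: +1. Sum: 1
Gen 11: crossing 2x3. Both 1&3? no. Sum: 1

Answer: 1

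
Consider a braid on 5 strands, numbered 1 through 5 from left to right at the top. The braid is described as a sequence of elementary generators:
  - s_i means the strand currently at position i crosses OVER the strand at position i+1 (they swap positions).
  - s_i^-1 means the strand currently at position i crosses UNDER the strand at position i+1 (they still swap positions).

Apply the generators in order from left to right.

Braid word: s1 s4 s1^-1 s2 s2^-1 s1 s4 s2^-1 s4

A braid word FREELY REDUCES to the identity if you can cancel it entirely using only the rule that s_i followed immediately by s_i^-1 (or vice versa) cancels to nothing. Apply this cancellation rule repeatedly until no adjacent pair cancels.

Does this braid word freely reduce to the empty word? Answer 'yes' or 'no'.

Gen 1 (s1): push. Stack: [s1]
Gen 2 (s4): push. Stack: [s1 s4]
Gen 3 (s1^-1): push. Stack: [s1 s4 s1^-1]
Gen 4 (s2): push. Stack: [s1 s4 s1^-1 s2]
Gen 5 (s2^-1): cancels prior s2. Stack: [s1 s4 s1^-1]
Gen 6 (s1): cancels prior s1^-1. Stack: [s1 s4]
Gen 7 (s4): push. Stack: [s1 s4 s4]
Gen 8 (s2^-1): push. Stack: [s1 s4 s4 s2^-1]
Gen 9 (s4): push. Stack: [s1 s4 s4 s2^-1 s4]
Reduced word: s1 s4 s4 s2^-1 s4

Answer: no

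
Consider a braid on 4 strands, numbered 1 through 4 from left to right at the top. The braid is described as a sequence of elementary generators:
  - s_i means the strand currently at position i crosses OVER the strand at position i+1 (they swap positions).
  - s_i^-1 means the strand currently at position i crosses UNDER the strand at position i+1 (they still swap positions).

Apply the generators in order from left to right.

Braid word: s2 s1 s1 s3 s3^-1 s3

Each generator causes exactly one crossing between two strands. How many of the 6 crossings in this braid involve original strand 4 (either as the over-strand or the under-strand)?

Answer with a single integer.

Answer: 3

Derivation:
Gen 1: crossing 2x3. Involves strand 4? no. Count so far: 0
Gen 2: crossing 1x3. Involves strand 4? no. Count so far: 0
Gen 3: crossing 3x1. Involves strand 4? no. Count so far: 0
Gen 4: crossing 2x4. Involves strand 4? yes. Count so far: 1
Gen 5: crossing 4x2. Involves strand 4? yes. Count so far: 2
Gen 6: crossing 2x4. Involves strand 4? yes. Count so far: 3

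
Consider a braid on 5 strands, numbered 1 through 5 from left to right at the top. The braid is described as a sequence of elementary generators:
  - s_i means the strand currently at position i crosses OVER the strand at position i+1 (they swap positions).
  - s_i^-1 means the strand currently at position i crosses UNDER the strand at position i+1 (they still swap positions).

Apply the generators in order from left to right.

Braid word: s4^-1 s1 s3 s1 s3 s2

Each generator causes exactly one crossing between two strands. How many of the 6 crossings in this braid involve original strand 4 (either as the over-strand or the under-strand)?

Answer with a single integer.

Answer: 1

Derivation:
Gen 1: crossing 4x5. Involves strand 4? yes. Count so far: 1
Gen 2: crossing 1x2. Involves strand 4? no. Count so far: 1
Gen 3: crossing 3x5. Involves strand 4? no. Count so far: 1
Gen 4: crossing 2x1. Involves strand 4? no. Count so far: 1
Gen 5: crossing 5x3. Involves strand 4? no. Count so far: 1
Gen 6: crossing 2x3. Involves strand 4? no. Count so far: 1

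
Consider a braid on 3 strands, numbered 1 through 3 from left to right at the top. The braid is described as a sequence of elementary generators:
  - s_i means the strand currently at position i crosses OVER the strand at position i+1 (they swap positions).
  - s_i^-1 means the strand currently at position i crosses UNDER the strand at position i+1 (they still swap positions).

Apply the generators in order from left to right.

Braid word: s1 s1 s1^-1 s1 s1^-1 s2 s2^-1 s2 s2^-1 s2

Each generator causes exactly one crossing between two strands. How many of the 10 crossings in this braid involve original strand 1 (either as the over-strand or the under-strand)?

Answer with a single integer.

Gen 1: crossing 1x2. Involves strand 1? yes. Count so far: 1
Gen 2: crossing 2x1. Involves strand 1? yes. Count so far: 2
Gen 3: crossing 1x2. Involves strand 1? yes. Count so far: 3
Gen 4: crossing 2x1. Involves strand 1? yes. Count so far: 4
Gen 5: crossing 1x2. Involves strand 1? yes. Count so far: 5
Gen 6: crossing 1x3. Involves strand 1? yes. Count so far: 6
Gen 7: crossing 3x1. Involves strand 1? yes. Count so far: 7
Gen 8: crossing 1x3. Involves strand 1? yes. Count so far: 8
Gen 9: crossing 3x1. Involves strand 1? yes. Count so far: 9
Gen 10: crossing 1x3. Involves strand 1? yes. Count so far: 10

Answer: 10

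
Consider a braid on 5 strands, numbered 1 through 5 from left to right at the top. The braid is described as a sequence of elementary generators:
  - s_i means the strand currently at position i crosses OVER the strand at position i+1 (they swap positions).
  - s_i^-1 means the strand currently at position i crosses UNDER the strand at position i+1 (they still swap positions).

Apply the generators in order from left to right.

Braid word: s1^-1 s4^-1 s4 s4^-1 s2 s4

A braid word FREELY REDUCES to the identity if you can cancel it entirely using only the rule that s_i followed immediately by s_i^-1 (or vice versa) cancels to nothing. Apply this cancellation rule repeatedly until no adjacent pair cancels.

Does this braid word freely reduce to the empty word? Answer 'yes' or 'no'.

Gen 1 (s1^-1): push. Stack: [s1^-1]
Gen 2 (s4^-1): push. Stack: [s1^-1 s4^-1]
Gen 3 (s4): cancels prior s4^-1. Stack: [s1^-1]
Gen 4 (s4^-1): push. Stack: [s1^-1 s4^-1]
Gen 5 (s2): push. Stack: [s1^-1 s4^-1 s2]
Gen 6 (s4): push. Stack: [s1^-1 s4^-1 s2 s4]
Reduced word: s1^-1 s4^-1 s2 s4

Answer: no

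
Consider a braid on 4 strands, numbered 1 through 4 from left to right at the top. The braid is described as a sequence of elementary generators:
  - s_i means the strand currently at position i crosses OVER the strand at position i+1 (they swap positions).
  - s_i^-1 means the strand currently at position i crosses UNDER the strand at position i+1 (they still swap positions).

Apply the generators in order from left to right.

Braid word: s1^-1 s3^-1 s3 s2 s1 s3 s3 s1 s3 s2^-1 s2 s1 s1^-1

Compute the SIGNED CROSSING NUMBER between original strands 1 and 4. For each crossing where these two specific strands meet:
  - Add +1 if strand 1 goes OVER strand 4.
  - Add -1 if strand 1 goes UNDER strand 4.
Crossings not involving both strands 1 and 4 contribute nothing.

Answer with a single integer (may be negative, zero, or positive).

Answer: 1

Derivation:
Gen 1: crossing 1x2. Both 1&4? no. Sum: 0
Gen 2: crossing 3x4. Both 1&4? no. Sum: 0
Gen 3: crossing 4x3. Both 1&4? no. Sum: 0
Gen 4: crossing 1x3. Both 1&4? no. Sum: 0
Gen 5: crossing 2x3. Both 1&4? no. Sum: 0
Gen 6: 1 over 4. Both 1&4? yes. Contrib: +1. Sum: 1
Gen 7: 4 over 1. Both 1&4? yes. Contrib: -1. Sum: 0
Gen 8: crossing 3x2. Both 1&4? no. Sum: 0
Gen 9: 1 over 4. Both 1&4? yes. Contrib: +1. Sum: 1
Gen 10: crossing 3x4. Both 1&4? no. Sum: 1
Gen 11: crossing 4x3. Both 1&4? no. Sum: 1
Gen 12: crossing 2x3. Both 1&4? no. Sum: 1
Gen 13: crossing 3x2. Both 1&4? no. Sum: 1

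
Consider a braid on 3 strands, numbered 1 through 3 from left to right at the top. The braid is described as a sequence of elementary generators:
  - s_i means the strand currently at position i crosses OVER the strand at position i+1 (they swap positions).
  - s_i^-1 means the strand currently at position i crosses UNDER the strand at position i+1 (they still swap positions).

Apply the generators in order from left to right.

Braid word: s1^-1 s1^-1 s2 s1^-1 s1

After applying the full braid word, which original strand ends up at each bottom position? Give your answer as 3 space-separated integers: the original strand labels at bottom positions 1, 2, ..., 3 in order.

Gen 1 (s1^-1): strand 1 crosses under strand 2. Perm now: [2 1 3]
Gen 2 (s1^-1): strand 2 crosses under strand 1. Perm now: [1 2 3]
Gen 3 (s2): strand 2 crosses over strand 3. Perm now: [1 3 2]
Gen 4 (s1^-1): strand 1 crosses under strand 3. Perm now: [3 1 2]
Gen 5 (s1): strand 3 crosses over strand 1. Perm now: [1 3 2]

Answer: 1 3 2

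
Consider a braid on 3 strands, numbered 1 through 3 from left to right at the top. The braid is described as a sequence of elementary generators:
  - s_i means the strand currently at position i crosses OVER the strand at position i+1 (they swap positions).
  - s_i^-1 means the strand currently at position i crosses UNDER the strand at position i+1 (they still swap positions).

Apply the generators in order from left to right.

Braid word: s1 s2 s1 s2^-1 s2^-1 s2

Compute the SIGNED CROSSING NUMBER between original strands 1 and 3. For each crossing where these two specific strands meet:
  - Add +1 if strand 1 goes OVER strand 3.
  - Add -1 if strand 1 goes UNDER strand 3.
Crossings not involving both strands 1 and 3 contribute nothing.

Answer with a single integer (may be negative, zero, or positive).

Gen 1: crossing 1x2. Both 1&3? no. Sum: 0
Gen 2: 1 over 3. Both 1&3? yes. Contrib: +1. Sum: 1
Gen 3: crossing 2x3. Both 1&3? no. Sum: 1
Gen 4: crossing 2x1. Both 1&3? no. Sum: 1
Gen 5: crossing 1x2. Both 1&3? no. Sum: 1
Gen 6: crossing 2x1. Both 1&3? no. Sum: 1

Answer: 1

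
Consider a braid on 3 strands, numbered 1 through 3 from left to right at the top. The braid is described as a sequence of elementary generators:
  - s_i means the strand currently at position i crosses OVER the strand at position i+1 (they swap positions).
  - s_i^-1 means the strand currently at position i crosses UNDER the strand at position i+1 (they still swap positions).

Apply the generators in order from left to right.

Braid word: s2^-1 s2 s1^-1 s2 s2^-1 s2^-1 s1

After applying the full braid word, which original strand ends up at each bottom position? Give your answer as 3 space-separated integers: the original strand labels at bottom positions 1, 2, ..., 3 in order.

Answer: 3 2 1

Derivation:
Gen 1 (s2^-1): strand 2 crosses under strand 3. Perm now: [1 3 2]
Gen 2 (s2): strand 3 crosses over strand 2. Perm now: [1 2 3]
Gen 3 (s1^-1): strand 1 crosses under strand 2. Perm now: [2 1 3]
Gen 4 (s2): strand 1 crosses over strand 3. Perm now: [2 3 1]
Gen 5 (s2^-1): strand 3 crosses under strand 1. Perm now: [2 1 3]
Gen 6 (s2^-1): strand 1 crosses under strand 3. Perm now: [2 3 1]
Gen 7 (s1): strand 2 crosses over strand 3. Perm now: [3 2 1]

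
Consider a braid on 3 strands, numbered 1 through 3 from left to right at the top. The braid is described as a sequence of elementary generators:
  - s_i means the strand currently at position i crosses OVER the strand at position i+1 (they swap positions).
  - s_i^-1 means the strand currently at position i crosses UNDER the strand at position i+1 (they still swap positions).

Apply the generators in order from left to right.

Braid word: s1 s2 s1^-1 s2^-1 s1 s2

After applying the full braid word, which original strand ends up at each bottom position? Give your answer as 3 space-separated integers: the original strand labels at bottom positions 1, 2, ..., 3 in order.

Answer: 1 2 3

Derivation:
Gen 1 (s1): strand 1 crosses over strand 2. Perm now: [2 1 3]
Gen 2 (s2): strand 1 crosses over strand 3. Perm now: [2 3 1]
Gen 3 (s1^-1): strand 2 crosses under strand 3. Perm now: [3 2 1]
Gen 4 (s2^-1): strand 2 crosses under strand 1. Perm now: [3 1 2]
Gen 5 (s1): strand 3 crosses over strand 1. Perm now: [1 3 2]
Gen 6 (s2): strand 3 crosses over strand 2. Perm now: [1 2 3]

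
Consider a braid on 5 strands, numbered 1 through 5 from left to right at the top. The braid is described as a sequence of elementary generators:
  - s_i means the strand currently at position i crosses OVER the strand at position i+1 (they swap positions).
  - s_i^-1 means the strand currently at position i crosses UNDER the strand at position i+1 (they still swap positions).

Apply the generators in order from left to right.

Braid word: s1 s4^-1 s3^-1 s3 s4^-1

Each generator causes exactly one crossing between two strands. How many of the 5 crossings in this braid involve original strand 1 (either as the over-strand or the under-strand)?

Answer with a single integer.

Gen 1: crossing 1x2. Involves strand 1? yes. Count so far: 1
Gen 2: crossing 4x5. Involves strand 1? no. Count so far: 1
Gen 3: crossing 3x5. Involves strand 1? no. Count so far: 1
Gen 4: crossing 5x3. Involves strand 1? no. Count so far: 1
Gen 5: crossing 5x4. Involves strand 1? no. Count so far: 1

Answer: 1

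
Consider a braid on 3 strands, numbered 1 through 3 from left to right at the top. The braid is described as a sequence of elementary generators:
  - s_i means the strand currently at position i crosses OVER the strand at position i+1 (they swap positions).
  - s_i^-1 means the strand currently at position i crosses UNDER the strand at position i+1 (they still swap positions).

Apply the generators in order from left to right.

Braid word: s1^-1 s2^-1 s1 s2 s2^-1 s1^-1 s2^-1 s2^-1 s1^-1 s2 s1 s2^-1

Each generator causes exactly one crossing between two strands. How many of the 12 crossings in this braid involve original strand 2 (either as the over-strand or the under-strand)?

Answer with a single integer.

Gen 1: crossing 1x2. Involves strand 2? yes. Count so far: 1
Gen 2: crossing 1x3. Involves strand 2? no. Count so far: 1
Gen 3: crossing 2x3. Involves strand 2? yes. Count so far: 2
Gen 4: crossing 2x1. Involves strand 2? yes. Count so far: 3
Gen 5: crossing 1x2. Involves strand 2? yes. Count so far: 4
Gen 6: crossing 3x2. Involves strand 2? yes. Count so far: 5
Gen 7: crossing 3x1. Involves strand 2? no. Count so far: 5
Gen 8: crossing 1x3. Involves strand 2? no. Count so far: 5
Gen 9: crossing 2x3. Involves strand 2? yes. Count so far: 6
Gen 10: crossing 2x1. Involves strand 2? yes. Count so far: 7
Gen 11: crossing 3x1. Involves strand 2? no. Count so far: 7
Gen 12: crossing 3x2. Involves strand 2? yes. Count so far: 8

Answer: 8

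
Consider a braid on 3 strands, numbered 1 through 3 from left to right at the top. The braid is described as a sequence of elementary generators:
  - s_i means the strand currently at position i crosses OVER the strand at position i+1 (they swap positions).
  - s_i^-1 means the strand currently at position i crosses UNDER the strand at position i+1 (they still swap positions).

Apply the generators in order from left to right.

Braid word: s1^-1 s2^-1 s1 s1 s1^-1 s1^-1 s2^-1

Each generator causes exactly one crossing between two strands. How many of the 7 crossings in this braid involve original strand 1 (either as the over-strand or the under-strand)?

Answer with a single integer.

Answer: 3

Derivation:
Gen 1: crossing 1x2. Involves strand 1? yes. Count so far: 1
Gen 2: crossing 1x3. Involves strand 1? yes. Count so far: 2
Gen 3: crossing 2x3. Involves strand 1? no. Count so far: 2
Gen 4: crossing 3x2. Involves strand 1? no. Count so far: 2
Gen 5: crossing 2x3. Involves strand 1? no. Count so far: 2
Gen 6: crossing 3x2. Involves strand 1? no. Count so far: 2
Gen 7: crossing 3x1. Involves strand 1? yes. Count so far: 3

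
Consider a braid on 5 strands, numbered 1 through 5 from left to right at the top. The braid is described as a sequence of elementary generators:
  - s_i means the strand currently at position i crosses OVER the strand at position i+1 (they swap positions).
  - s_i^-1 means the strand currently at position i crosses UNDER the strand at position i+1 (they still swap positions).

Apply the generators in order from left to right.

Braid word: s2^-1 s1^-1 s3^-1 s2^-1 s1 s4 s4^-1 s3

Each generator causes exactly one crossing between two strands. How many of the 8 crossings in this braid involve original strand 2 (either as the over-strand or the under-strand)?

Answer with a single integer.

Answer: 5

Derivation:
Gen 1: crossing 2x3. Involves strand 2? yes. Count so far: 1
Gen 2: crossing 1x3. Involves strand 2? no. Count so far: 1
Gen 3: crossing 2x4. Involves strand 2? yes. Count so far: 2
Gen 4: crossing 1x4. Involves strand 2? no. Count so far: 2
Gen 5: crossing 3x4. Involves strand 2? no. Count so far: 2
Gen 6: crossing 2x5. Involves strand 2? yes. Count so far: 3
Gen 7: crossing 5x2. Involves strand 2? yes. Count so far: 4
Gen 8: crossing 1x2. Involves strand 2? yes. Count so far: 5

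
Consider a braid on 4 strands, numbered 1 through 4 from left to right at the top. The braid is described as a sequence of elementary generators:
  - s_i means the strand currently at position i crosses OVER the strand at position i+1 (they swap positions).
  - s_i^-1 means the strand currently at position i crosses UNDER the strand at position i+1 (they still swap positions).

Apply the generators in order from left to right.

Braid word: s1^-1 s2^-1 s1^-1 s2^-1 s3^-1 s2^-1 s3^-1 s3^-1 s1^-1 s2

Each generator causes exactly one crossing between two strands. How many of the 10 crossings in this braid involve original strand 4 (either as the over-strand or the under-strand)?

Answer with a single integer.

Answer: 3

Derivation:
Gen 1: crossing 1x2. Involves strand 4? no. Count so far: 0
Gen 2: crossing 1x3. Involves strand 4? no. Count so far: 0
Gen 3: crossing 2x3. Involves strand 4? no. Count so far: 0
Gen 4: crossing 2x1. Involves strand 4? no. Count so far: 0
Gen 5: crossing 2x4. Involves strand 4? yes. Count so far: 1
Gen 6: crossing 1x4. Involves strand 4? yes. Count so far: 2
Gen 7: crossing 1x2. Involves strand 4? no. Count so far: 2
Gen 8: crossing 2x1. Involves strand 4? no. Count so far: 2
Gen 9: crossing 3x4. Involves strand 4? yes. Count so far: 3
Gen 10: crossing 3x1. Involves strand 4? no. Count so far: 3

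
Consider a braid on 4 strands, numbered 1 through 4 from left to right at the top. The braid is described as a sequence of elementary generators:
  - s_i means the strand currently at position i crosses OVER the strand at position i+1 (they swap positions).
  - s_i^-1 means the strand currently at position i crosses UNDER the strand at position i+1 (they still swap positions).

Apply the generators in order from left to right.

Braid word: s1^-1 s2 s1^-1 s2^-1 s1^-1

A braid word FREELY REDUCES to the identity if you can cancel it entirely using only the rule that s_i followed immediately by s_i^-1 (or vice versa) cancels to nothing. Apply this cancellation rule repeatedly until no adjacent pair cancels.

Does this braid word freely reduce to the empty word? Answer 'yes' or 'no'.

Answer: no

Derivation:
Gen 1 (s1^-1): push. Stack: [s1^-1]
Gen 2 (s2): push. Stack: [s1^-1 s2]
Gen 3 (s1^-1): push. Stack: [s1^-1 s2 s1^-1]
Gen 4 (s2^-1): push. Stack: [s1^-1 s2 s1^-1 s2^-1]
Gen 5 (s1^-1): push. Stack: [s1^-1 s2 s1^-1 s2^-1 s1^-1]
Reduced word: s1^-1 s2 s1^-1 s2^-1 s1^-1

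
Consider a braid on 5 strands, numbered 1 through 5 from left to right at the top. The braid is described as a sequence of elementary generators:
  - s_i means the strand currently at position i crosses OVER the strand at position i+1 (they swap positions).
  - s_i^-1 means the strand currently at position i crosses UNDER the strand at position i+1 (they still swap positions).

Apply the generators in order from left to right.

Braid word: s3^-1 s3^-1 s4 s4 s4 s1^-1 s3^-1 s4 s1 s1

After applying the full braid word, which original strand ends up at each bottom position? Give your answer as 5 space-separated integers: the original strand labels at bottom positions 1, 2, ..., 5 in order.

Gen 1 (s3^-1): strand 3 crosses under strand 4. Perm now: [1 2 4 3 5]
Gen 2 (s3^-1): strand 4 crosses under strand 3. Perm now: [1 2 3 4 5]
Gen 3 (s4): strand 4 crosses over strand 5. Perm now: [1 2 3 5 4]
Gen 4 (s4): strand 5 crosses over strand 4. Perm now: [1 2 3 4 5]
Gen 5 (s4): strand 4 crosses over strand 5. Perm now: [1 2 3 5 4]
Gen 6 (s1^-1): strand 1 crosses under strand 2. Perm now: [2 1 3 5 4]
Gen 7 (s3^-1): strand 3 crosses under strand 5. Perm now: [2 1 5 3 4]
Gen 8 (s4): strand 3 crosses over strand 4. Perm now: [2 1 5 4 3]
Gen 9 (s1): strand 2 crosses over strand 1. Perm now: [1 2 5 4 3]
Gen 10 (s1): strand 1 crosses over strand 2. Perm now: [2 1 5 4 3]

Answer: 2 1 5 4 3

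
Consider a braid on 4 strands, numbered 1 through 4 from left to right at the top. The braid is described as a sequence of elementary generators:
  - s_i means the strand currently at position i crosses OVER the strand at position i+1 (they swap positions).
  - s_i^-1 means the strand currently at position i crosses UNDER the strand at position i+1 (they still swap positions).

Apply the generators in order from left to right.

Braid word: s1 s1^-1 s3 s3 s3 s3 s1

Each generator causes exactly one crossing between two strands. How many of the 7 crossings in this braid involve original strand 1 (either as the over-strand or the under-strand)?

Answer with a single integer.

Answer: 3

Derivation:
Gen 1: crossing 1x2. Involves strand 1? yes. Count so far: 1
Gen 2: crossing 2x1. Involves strand 1? yes. Count so far: 2
Gen 3: crossing 3x4. Involves strand 1? no. Count so far: 2
Gen 4: crossing 4x3. Involves strand 1? no. Count so far: 2
Gen 5: crossing 3x4. Involves strand 1? no. Count so far: 2
Gen 6: crossing 4x3. Involves strand 1? no. Count so far: 2
Gen 7: crossing 1x2. Involves strand 1? yes. Count so far: 3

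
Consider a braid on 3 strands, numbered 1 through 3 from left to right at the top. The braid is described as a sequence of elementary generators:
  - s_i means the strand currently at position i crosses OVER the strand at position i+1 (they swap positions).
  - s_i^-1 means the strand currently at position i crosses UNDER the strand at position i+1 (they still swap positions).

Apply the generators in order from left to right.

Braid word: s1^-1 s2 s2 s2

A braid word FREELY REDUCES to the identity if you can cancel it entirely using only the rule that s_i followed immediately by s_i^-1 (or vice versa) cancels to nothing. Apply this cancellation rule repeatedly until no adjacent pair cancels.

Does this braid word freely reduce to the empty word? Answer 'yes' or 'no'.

Gen 1 (s1^-1): push. Stack: [s1^-1]
Gen 2 (s2): push. Stack: [s1^-1 s2]
Gen 3 (s2): push. Stack: [s1^-1 s2 s2]
Gen 4 (s2): push. Stack: [s1^-1 s2 s2 s2]
Reduced word: s1^-1 s2 s2 s2

Answer: no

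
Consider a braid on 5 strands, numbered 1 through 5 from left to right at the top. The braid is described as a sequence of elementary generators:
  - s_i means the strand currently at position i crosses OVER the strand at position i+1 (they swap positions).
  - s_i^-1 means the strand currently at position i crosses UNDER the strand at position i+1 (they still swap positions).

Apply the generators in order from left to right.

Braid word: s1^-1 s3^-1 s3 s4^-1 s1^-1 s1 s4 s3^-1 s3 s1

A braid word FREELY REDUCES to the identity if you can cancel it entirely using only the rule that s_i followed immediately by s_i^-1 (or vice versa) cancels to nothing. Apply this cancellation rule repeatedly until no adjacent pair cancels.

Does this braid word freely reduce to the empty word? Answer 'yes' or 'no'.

Gen 1 (s1^-1): push. Stack: [s1^-1]
Gen 2 (s3^-1): push. Stack: [s1^-1 s3^-1]
Gen 3 (s3): cancels prior s3^-1. Stack: [s1^-1]
Gen 4 (s4^-1): push. Stack: [s1^-1 s4^-1]
Gen 5 (s1^-1): push. Stack: [s1^-1 s4^-1 s1^-1]
Gen 6 (s1): cancels prior s1^-1. Stack: [s1^-1 s4^-1]
Gen 7 (s4): cancels prior s4^-1. Stack: [s1^-1]
Gen 8 (s3^-1): push. Stack: [s1^-1 s3^-1]
Gen 9 (s3): cancels prior s3^-1. Stack: [s1^-1]
Gen 10 (s1): cancels prior s1^-1. Stack: []
Reduced word: (empty)

Answer: yes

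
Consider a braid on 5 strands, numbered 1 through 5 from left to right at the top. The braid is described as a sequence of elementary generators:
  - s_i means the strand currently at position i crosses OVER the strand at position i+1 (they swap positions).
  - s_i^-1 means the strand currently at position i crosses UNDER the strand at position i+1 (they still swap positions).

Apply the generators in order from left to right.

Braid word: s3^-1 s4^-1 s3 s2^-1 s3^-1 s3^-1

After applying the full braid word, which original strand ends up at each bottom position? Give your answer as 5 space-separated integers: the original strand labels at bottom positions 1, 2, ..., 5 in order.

Answer: 1 5 2 4 3

Derivation:
Gen 1 (s3^-1): strand 3 crosses under strand 4. Perm now: [1 2 4 3 5]
Gen 2 (s4^-1): strand 3 crosses under strand 5. Perm now: [1 2 4 5 3]
Gen 3 (s3): strand 4 crosses over strand 5. Perm now: [1 2 5 4 3]
Gen 4 (s2^-1): strand 2 crosses under strand 5. Perm now: [1 5 2 4 3]
Gen 5 (s3^-1): strand 2 crosses under strand 4. Perm now: [1 5 4 2 3]
Gen 6 (s3^-1): strand 4 crosses under strand 2. Perm now: [1 5 2 4 3]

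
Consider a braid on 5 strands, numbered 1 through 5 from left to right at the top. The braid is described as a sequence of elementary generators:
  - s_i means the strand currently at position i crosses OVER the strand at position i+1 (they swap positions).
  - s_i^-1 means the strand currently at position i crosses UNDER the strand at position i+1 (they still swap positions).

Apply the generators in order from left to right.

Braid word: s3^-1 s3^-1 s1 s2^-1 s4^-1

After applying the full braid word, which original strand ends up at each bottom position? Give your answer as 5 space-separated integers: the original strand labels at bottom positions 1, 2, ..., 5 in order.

Answer: 2 3 1 5 4

Derivation:
Gen 1 (s3^-1): strand 3 crosses under strand 4. Perm now: [1 2 4 3 5]
Gen 2 (s3^-1): strand 4 crosses under strand 3. Perm now: [1 2 3 4 5]
Gen 3 (s1): strand 1 crosses over strand 2. Perm now: [2 1 3 4 5]
Gen 4 (s2^-1): strand 1 crosses under strand 3. Perm now: [2 3 1 4 5]
Gen 5 (s4^-1): strand 4 crosses under strand 5. Perm now: [2 3 1 5 4]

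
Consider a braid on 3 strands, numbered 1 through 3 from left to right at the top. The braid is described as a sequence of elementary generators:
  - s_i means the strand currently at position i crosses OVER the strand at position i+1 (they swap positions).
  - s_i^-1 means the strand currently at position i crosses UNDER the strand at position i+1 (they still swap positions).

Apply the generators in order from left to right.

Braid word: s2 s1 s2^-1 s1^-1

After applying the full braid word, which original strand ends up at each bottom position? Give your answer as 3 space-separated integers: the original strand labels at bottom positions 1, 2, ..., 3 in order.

Gen 1 (s2): strand 2 crosses over strand 3. Perm now: [1 3 2]
Gen 2 (s1): strand 1 crosses over strand 3. Perm now: [3 1 2]
Gen 3 (s2^-1): strand 1 crosses under strand 2. Perm now: [3 2 1]
Gen 4 (s1^-1): strand 3 crosses under strand 2. Perm now: [2 3 1]

Answer: 2 3 1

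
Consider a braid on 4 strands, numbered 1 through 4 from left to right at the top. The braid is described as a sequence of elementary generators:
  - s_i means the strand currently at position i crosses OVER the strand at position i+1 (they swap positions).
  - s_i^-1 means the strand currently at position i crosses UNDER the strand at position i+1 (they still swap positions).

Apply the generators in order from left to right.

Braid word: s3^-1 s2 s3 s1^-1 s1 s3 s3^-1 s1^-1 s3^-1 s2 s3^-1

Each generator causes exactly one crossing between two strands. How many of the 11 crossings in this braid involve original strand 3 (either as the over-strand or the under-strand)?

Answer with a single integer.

Answer: 6

Derivation:
Gen 1: crossing 3x4. Involves strand 3? yes. Count so far: 1
Gen 2: crossing 2x4. Involves strand 3? no. Count so far: 1
Gen 3: crossing 2x3. Involves strand 3? yes. Count so far: 2
Gen 4: crossing 1x4. Involves strand 3? no. Count so far: 2
Gen 5: crossing 4x1. Involves strand 3? no. Count so far: 2
Gen 6: crossing 3x2. Involves strand 3? yes. Count so far: 3
Gen 7: crossing 2x3. Involves strand 3? yes. Count so far: 4
Gen 8: crossing 1x4. Involves strand 3? no. Count so far: 4
Gen 9: crossing 3x2. Involves strand 3? yes. Count so far: 5
Gen 10: crossing 1x2. Involves strand 3? no. Count so far: 5
Gen 11: crossing 1x3. Involves strand 3? yes. Count so far: 6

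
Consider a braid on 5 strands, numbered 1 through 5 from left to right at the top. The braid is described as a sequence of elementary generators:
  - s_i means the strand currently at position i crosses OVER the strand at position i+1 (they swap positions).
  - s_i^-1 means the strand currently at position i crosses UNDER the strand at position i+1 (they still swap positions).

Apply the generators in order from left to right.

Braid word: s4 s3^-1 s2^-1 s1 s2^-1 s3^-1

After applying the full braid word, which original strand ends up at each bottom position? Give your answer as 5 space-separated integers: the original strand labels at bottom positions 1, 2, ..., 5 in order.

Answer: 5 2 3 1 4

Derivation:
Gen 1 (s4): strand 4 crosses over strand 5. Perm now: [1 2 3 5 4]
Gen 2 (s3^-1): strand 3 crosses under strand 5. Perm now: [1 2 5 3 4]
Gen 3 (s2^-1): strand 2 crosses under strand 5. Perm now: [1 5 2 3 4]
Gen 4 (s1): strand 1 crosses over strand 5. Perm now: [5 1 2 3 4]
Gen 5 (s2^-1): strand 1 crosses under strand 2. Perm now: [5 2 1 3 4]
Gen 6 (s3^-1): strand 1 crosses under strand 3. Perm now: [5 2 3 1 4]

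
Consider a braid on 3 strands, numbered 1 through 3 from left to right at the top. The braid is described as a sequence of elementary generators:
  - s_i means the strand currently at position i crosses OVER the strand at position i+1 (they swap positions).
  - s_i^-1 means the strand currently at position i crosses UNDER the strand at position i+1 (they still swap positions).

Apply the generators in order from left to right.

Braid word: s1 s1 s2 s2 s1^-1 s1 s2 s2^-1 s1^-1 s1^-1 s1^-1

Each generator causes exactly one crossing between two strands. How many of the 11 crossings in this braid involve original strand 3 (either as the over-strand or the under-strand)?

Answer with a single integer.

Gen 1: crossing 1x2. Involves strand 3? no. Count so far: 0
Gen 2: crossing 2x1. Involves strand 3? no. Count so far: 0
Gen 3: crossing 2x3. Involves strand 3? yes. Count so far: 1
Gen 4: crossing 3x2. Involves strand 3? yes. Count so far: 2
Gen 5: crossing 1x2. Involves strand 3? no. Count so far: 2
Gen 6: crossing 2x1. Involves strand 3? no. Count so far: 2
Gen 7: crossing 2x3. Involves strand 3? yes. Count so far: 3
Gen 8: crossing 3x2. Involves strand 3? yes. Count so far: 4
Gen 9: crossing 1x2. Involves strand 3? no. Count so far: 4
Gen 10: crossing 2x1. Involves strand 3? no. Count so far: 4
Gen 11: crossing 1x2. Involves strand 3? no. Count so far: 4

Answer: 4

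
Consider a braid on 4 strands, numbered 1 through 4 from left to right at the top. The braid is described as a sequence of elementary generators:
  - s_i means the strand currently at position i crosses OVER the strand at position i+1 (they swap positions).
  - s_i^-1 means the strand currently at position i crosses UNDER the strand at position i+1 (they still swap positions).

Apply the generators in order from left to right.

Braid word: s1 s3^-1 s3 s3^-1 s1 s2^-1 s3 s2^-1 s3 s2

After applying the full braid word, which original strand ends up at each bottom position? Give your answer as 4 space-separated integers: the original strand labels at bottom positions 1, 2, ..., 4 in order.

Answer: 1 2 3 4

Derivation:
Gen 1 (s1): strand 1 crosses over strand 2. Perm now: [2 1 3 4]
Gen 2 (s3^-1): strand 3 crosses under strand 4. Perm now: [2 1 4 3]
Gen 3 (s3): strand 4 crosses over strand 3. Perm now: [2 1 3 4]
Gen 4 (s3^-1): strand 3 crosses under strand 4. Perm now: [2 1 4 3]
Gen 5 (s1): strand 2 crosses over strand 1. Perm now: [1 2 4 3]
Gen 6 (s2^-1): strand 2 crosses under strand 4. Perm now: [1 4 2 3]
Gen 7 (s3): strand 2 crosses over strand 3. Perm now: [1 4 3 2]
Gen 8 (s2^-1): strand 4 crosses under strand 3. Perm now: [1 3 4 2]
Gen 9 (s3): strand 4 crosses over strand 2. Perm now: [1 3 2 4]
Gen 10 (s2): strand 3 crosses over strand 2. Perm now: [1 2 3 4]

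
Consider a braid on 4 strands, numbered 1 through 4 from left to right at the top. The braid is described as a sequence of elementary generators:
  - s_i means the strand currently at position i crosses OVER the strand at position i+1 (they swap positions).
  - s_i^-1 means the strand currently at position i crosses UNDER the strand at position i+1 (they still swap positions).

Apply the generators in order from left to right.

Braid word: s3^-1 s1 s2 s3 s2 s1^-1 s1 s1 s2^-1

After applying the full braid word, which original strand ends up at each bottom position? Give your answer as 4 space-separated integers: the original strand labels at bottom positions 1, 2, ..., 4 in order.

Gen 1 (s3^-1): strand 3 crosses under strand 4. Perm now: [1 2 4 3]
Gen 2 (s1): strand 1 crosses over strand 2. Perm now: [2 1 4 3]
Gen 3 (s2): strand 1 crosses over strand 4. Perm now: [2 4 1 3]
Gen 4 (s3): strand 1 crosses over strand 3. Perm now: [2 4 3 1]
Gen 5 (s2): strand 4 crosses over strand 3. Perm now: [2 3 4 1]
Gen 6 (s1^-1): strand 2 crosses under strand 3. Perm now: [3 2 4 1]
Gen 7 (s1): strand 3 crosses over strand 2. Perm now: [2 3 4 1]
Gen 8 (s1): strand 2 crosses over strand 3. Perm now: [3 2 4 1]
Gen 9 (s2^-1): strand 2 crosses under strand 4. Perm now: [3 4 2 1]

Answer: 3 4 2 1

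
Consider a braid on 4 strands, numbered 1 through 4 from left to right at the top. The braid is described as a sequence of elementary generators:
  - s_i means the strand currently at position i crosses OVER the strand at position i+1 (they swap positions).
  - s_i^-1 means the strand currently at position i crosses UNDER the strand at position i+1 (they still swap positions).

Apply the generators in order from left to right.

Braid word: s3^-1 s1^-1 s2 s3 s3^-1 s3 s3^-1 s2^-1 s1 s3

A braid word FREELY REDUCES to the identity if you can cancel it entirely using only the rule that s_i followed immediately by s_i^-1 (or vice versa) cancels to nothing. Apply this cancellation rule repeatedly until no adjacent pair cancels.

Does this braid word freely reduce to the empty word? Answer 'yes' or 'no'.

Answer: yes

Derivation:
Gen 1 (s3^-1): push. Stack: [s3^-1]
Gen 2 (s1^-1): push. Stack: [s3^-1 s1^-1]
Gen 3 (s2): push. Stack: [s3^-1 s1^-1 s2]
Gen 4 (s3): push. Stack: [s3^-1 s1^-1 s2 s3]
Gen 5 (s3^-1): cancels prior s3. Stack: [s3^-1 s1^-1 s2]
Gen 6 (s3): push. Stack: [s3^-1 s1^-1 s2 s3]
Gen 7 (s3^-1): cancels prior s3. Stack: [s3^-1 s1^-1 s2]
Gen 8 (s2^-1): cancels prior s2. Stack: [s3^-1 s1^-1]
Gen 9 (s1): cancels prior s1^-1. Stack: [s3^-1]
Gen 10 (s3): cancels prior s3^-1. Stack: []
Reduced word: (empty)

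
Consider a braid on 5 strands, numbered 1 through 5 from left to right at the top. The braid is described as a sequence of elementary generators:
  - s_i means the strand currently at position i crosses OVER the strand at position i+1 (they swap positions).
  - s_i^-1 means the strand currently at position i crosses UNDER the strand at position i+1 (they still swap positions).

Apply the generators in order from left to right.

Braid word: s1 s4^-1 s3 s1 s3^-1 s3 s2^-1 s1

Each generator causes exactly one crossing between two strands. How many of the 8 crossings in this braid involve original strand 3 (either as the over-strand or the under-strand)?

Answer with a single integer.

Gen 1: crossing 1x2. Involves strand 3? no. Count so far: 0
Gen 2: crossing 4x5. Involves strand 3? no. Count so far: 0
Gen 3: crossing 3x5. Involves strand 3? yes. Count so far: 1
Gen 4: crossing 2x1. Involves strand 3? no. Count so far: 1
Gen 5: crossing 5x3. Involves strand 3? yes. Count so far: 2
Gen 6: crossing 3x5. Involves strand 3? yes. Count so far: 3
Gen 7: crossing 2x5. Involves strand 3? no. Count so far: 3
Gen 8: crossing 1x5. Involves strand 3? no. Count so far: 3

Answer: 3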